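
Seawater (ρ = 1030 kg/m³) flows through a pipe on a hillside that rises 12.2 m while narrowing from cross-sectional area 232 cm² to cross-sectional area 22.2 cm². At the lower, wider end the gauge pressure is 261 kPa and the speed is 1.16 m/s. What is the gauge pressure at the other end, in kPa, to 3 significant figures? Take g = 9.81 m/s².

P₂ = 62.7 kPa

Mass conservation (A₁v₁ = A₂v₂) gives v₂ = 1.16 × 232/22.2 = 12.1 m/s.
Energy conservation along the streamline gives P₂ = P₁ − ½ρ(v₂² − v₁²) − ρg(h₂ − h₁).
P₂ = 261000 + ½·1030·(1.16² − 12.1²) − 1030·9.81·(+12.2) = 261000 + (-75000) − (123000) = 62700 Pa.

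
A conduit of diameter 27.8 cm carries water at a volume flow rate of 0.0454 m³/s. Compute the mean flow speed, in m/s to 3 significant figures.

v ≈ 0.748 m/s

Q = 0.0454 m³/s = 0.0454 m³/s.
v = Q/A = 0.0454 / 0.0607 = 0.748 m/s.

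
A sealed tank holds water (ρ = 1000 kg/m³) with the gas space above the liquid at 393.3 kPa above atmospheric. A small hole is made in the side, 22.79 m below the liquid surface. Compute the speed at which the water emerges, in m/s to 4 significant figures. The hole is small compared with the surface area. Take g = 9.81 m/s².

v ≈ 35.12 m/s

Take point 1 at the surface (v₁ ≈ 0) and point 2 at the hole (at atmospheric pressure). Bernoulli: P₁ + ρg h = P_atm + ½ρv₂².
With P₁ − P_atm = 393300 Pa, v₂ = √(2gh + 2ΔP/ρ) = √(2·9.81·22.79 + 2·393300/1000) = 35.12 m/s.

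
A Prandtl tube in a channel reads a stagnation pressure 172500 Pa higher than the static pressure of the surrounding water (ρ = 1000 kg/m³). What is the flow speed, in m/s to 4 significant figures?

v ≈ 18.57 m/s

The dynamic pressure equals the rise in static pressure at the stagnation point: ΔP = ½ρv².
v = √(2ΔP/ρ) = √(2·172500/1000) = 18.57 m/s.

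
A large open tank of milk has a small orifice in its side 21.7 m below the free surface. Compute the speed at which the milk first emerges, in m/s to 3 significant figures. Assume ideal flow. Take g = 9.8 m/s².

Torricelli's result v = √(2gh) gives v = √(2·9.8·21.7) = 20.6 m/s.

v = 20.6 m/s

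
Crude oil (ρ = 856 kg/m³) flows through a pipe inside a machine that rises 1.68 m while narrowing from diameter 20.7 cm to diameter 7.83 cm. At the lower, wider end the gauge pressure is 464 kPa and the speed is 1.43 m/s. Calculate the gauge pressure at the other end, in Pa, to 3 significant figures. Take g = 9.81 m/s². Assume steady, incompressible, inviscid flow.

By continuity, v₂ = v₁·A₁/A₂ = 1.43·(337/48.2) = 9.99 m/s.
Energy conservation along the streamline gives P₂ = P₁ − ½ρ(v₂² − v₁²) − ρg(h₂ − h₁).
P₂ = 464000 + ½·856·(1.43² − 9.99²) − 856·9.81·(+1.68) = 464000 + (-41900) − (14100) = 408000 Pa.

P₂ ≈ 408000 Pa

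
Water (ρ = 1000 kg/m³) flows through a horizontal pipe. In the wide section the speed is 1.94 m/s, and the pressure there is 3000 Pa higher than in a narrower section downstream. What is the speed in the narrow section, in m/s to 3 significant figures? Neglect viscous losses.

Along the level pipe P + ½ρv² is conserved, hence v₂² = v₁² + 2(P₁ − P₂)/ρ.
v₂ = √(1.94² + 2·3000/1000) = √(3.76 + 6.00) = 3.12 m/s.

3.12 m/s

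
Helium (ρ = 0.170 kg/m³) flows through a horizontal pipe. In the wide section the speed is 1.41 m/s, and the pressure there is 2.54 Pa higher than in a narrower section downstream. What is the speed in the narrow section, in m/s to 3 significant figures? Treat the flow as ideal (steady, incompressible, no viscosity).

Along the level pipe P + ½ρv² is conserved, hence v₂² = v₁² + 2(P₁ − P₂)/ρ.
v₂ = √(1.41² + 2·2.54/0.170) = √(1.99 + 29.9) = 5.65 m/s.

v₂ = 5.65 m/s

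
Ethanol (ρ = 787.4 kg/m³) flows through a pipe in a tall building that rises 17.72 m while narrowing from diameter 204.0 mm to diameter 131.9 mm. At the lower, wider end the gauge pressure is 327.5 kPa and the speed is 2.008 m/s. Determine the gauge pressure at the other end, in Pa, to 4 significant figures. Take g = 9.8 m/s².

P₂ ≈ 183300 Pa

Mass conservation (A₁v₁ = A₂v₂) gives v₂ = 2.008 × 326.9/136.6 = 4.803 m/s.
Energy conservation along the streamline gives P₂ = P₁ − ½ρ(v₂² − v₁²) − ρg(h₂ − h₁).
P₂ = 327500 + ½·787.4·(2.008² − 4.803²) − 787.4·9.8·(+17.72) = 327500 + (-7496) − (136700) = 183300 Pa.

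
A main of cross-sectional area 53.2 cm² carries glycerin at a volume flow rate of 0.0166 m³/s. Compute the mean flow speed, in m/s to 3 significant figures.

3.12 m/s

Q = 0.0166 m³/s = 0.0166 m³/s.
v = Q/A = 0.0166 / 0.00532 = 3.12 m/s.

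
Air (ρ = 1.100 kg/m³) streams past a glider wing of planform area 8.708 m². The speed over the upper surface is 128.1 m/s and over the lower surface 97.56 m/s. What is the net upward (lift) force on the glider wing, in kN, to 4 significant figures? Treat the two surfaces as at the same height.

The faster flow above has the lower pressure; Bernoulli (same height) gives ΔP = ½ρ(v_up² − v_low²).
ΔP = ½·1.100·(128.1² − 97.56²) = 3790 Pa.
Lift = ΔP · A = 3790 × 8.708 = 33010 N.

F ≈ 33.01 kN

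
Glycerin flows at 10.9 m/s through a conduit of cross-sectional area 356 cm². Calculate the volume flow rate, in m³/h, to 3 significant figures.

Q ≈ 1400 m³/h

Q = A·v = 0.0356 m² × 10.9 m/s = 0.388 m³/s.
Converting: 0.388 m³/s × 3600 = 1400 m³/h.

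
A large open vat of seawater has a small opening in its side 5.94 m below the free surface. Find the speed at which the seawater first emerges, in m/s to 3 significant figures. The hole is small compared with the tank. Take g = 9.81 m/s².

Torricelli's result v = √(2gh) gives v = √(2·9.81·5.94) = 10.8 m/s.

v ≈ 10.8 m/s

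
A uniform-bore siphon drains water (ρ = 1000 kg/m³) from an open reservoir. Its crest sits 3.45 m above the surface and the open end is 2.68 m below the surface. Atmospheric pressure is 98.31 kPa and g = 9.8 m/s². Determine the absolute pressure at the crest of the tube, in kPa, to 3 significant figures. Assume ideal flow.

The outlet speed comes from Torricelli: v = √(2g·2.68) = 7.25 m/s.
With constant cross-section the crest speed equals v; applying Bernoulli from the surface up to the crest, P_top = P_atm − ½ρv² − ρg·h_top.
P_top = 98310 − ½·1000·7.25² − 1000·9.8·3.45 = 38200 Pa.

38.2 kPa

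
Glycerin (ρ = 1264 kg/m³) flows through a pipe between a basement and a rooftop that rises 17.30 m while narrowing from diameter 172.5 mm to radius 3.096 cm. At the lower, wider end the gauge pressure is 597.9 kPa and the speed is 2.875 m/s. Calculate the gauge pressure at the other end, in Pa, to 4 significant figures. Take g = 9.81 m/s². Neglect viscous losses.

73960 Pa

Continuity gives A₁v₁ = A₂v₂, so v₂ = (233.7 cm²)/(30.11 cm²) × 2.875 m/s = 22.31 m/s.
Energy conservation along the streamline gives P₂ = P₁ − ½ρ(v₂² − v₁²) − ρg(h₂ − h₁).
P₂ = 597900 + ½·1264·(2.875² − 22.31²) − 1264·9.81·(+17.30) = 597900 + (-309400) − (214500) = 73960 Pa.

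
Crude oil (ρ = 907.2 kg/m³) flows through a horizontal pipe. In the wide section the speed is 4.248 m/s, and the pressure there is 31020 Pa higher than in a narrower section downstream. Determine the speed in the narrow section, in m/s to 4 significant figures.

v₂ ≈ 9.297 m/s

Horizontal Bernoulli: P₁ + ½ρv₁² = P₂ + ½ρv₂², so v₂² = v₁² + 2(P₁ − P₂)/ρ.
v₂ = √(4.248² + 2·31020/907.2) = √(18.05 + 68.39) = 9.297 m/s.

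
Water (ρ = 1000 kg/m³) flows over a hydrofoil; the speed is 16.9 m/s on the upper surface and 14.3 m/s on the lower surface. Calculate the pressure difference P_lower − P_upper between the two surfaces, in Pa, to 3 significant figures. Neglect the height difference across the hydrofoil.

40600 Pa

Bernoulli (same height): P_lower − P_upper = ½ρ(v_upper² − v_lower²).
ΔP = ½·1000·(16.9² − 14.3²) = 40600 Pa.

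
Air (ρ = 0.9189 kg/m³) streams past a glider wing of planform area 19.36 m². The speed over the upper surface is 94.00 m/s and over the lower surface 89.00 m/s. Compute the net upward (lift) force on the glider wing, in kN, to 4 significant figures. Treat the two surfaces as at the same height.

F ≈ 8.139 kN

With equal heights on the two surfaces, Bernoulli gives P_lower − P_upper = ½ρ(v_upper² − v_lower²).
ΔP = ½·0.9189·(94.00² − 89.00²) = 420.4 Pa.
Lift = ΔP · A = 420.4 × 19.36 = 8139 N.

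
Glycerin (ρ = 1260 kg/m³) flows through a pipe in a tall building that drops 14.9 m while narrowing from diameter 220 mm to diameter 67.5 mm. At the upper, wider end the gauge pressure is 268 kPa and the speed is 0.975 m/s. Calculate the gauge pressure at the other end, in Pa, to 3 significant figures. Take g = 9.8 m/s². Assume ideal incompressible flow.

P₂ = 385000 Pa

The volume flow rate is constant, so v₂ = (A₁/A₂)v₁ = (380/35.8)·0.975 = 10.4 m/s.
Bernoulli: P₁ + ½ρv₁² + ρg h₁ = P₂ + ½ρv₂² + ρg h₂, so P₂ = P₁ + ½ρ(v₁² − v₂²) − ρg(h₂ − h₁).
P₂ = 268000 + ½·1260·(0.975² − 10.4²) − 1260·9.8·(−14.9) = 268000 + (-67000) − (-184000) = 385000 Pa.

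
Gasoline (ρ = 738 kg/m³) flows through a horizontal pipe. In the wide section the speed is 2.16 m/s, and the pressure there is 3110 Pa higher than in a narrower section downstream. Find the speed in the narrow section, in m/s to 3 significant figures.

Horizontal Bernoulli: P₁ + ½ρv₁² = P₂ + ½ρv₂², so v₂² = v₁² + 2(P₁ − P₂)/ρ.
v₂ = √(2.16² + 2·3110/738) = √(4.67 + 8.43) = 3.62 m/s.

v₂ ≈ 3.62 m/s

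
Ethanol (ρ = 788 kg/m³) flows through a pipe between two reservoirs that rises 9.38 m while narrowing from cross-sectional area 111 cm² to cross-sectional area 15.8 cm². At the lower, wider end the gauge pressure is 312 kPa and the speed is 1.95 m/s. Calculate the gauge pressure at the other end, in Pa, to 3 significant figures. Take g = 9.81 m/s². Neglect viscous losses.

The volume flow rate is constant, so v₂ = (A₁/A₂)v₁ = (111/15.8)·1.95 = 13.7 m/s.
Applying Bernoulli between the two ends and solving for P₂: P₂ = P₁ + ½ρ(v₁² − v₂²) − ρgΔh.
P₂ = 312000 + ½·788·(1.95² − 13.7²) − 788·9.81·(+9.38) = 312000 + (-72400) − (72500) = 167000 Pa.

P₂ ≈ 167000 Pa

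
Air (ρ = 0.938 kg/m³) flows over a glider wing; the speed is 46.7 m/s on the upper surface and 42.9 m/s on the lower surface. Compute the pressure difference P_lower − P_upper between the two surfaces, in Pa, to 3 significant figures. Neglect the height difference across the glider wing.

160 Pa

Bernoulli (same height): P_lower − P_upper = ½ρ(v_upper² − v_lower²).
ΔP = ½·0.938·(46.7² − 42.9²) = 160 Pa.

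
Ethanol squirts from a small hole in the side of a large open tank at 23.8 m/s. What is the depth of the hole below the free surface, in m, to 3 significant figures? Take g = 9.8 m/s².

h = 28.9 m

Torricelli: v = √(2gh), so h = v²/(2g).
h = 23.8²/(2·9.8) = 566/19.60 = 28.9 m.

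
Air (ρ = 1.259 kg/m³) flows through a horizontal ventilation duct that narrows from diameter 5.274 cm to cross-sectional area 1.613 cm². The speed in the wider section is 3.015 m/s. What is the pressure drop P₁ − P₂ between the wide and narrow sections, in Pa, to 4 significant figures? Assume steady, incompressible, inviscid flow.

ΔP = 1044 Pa

Mass conservation (A₁v₁ = A₂v₂) gives v₂ = 3.015 × 21.85/1.613 = 40.83 m/s.
The pipe is horizontal, so Bernoulli reduces to P₁ + ½ρv₁² = P₂ + ½ρv₂².
P₁ − P₂ = ½·1.259·(40.83² − 3.015²) = ½·1.259·1658 = 1044 Pa.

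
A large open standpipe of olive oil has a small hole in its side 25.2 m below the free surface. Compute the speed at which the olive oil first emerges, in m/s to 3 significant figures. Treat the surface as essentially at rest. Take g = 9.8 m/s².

Torricelli's result v = √(2gh) gives v = √(2·9.8·25.2) = 22.2 m/s.

v ≈ 22.2 m/s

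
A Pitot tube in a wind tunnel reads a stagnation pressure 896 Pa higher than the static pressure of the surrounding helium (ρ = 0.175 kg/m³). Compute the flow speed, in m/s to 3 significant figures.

101 m/s

The dynamic pressure equals the rise in static pressure at the stagnation point: ΔP = ½ρv².
v = √(2ΔP/ρ) = √(2·896/0.175) = 101 m/s.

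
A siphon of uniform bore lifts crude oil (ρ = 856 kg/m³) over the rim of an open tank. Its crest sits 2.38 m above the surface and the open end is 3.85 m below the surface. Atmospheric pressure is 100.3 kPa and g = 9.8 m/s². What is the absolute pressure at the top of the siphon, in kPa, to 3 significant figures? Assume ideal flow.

P_top ≈ 48.0 kPa

From the surface to the outlet (both open to atmosphere, surface at rest): v = √(2g·h_out) = √(2·9.8·3.85) = 8.69 m/s.
With constant cross-section the crest speed equals v; applying Bernoulli from the surface up to the crest, P_top = P_atm − ½ρv² − ρg·h_top.
P_top = 100300 − ½·856·8.69² − 856·9.8·2.38 = 48000 Pa.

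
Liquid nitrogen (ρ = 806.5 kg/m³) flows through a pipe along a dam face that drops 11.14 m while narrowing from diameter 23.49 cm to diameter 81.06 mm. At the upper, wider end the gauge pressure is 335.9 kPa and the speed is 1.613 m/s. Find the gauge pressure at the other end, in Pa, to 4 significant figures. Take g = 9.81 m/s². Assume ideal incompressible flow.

The volume flow rate is constant, so v₂ = (A₁/A₂)v₁ = (433.4/51.61)·1.613 = 13.55 m/s.
Applying Bernoulli between the two ends and solving for P₂: P₂ = P₁ + ½ρ(v₁² − v₂²) − ρgΔh.
P₂ = 335900 + ½·806.5·(1.613² − 13.55²) − 806.5·9.81·(−11.14) = 335900 + (-72940) − (-88140) = 351100 Pa.

P₂ ≈ 351100 Pa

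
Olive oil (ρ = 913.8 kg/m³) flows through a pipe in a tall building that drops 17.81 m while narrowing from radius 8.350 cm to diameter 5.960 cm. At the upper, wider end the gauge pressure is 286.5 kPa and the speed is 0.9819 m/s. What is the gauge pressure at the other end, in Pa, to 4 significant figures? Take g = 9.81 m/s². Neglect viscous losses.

P₂ = 419400 Pa

By continuity, v₂ = v₁·A₁/A₂ = 0.9819·(219.0/27.90) = 7.709 m/s.
Energy conservation along the streamline gives P₂ = P₁ − ½ρ(v₂² − v₁²) − ρg(h₂ − h₁).
P₂ = 286500 + ½·913.8·(0.9819² − 7.709²) − 913.8·9.81·(−17.81) = 286500 + (-26710) − (-159700) = 419400 Pa.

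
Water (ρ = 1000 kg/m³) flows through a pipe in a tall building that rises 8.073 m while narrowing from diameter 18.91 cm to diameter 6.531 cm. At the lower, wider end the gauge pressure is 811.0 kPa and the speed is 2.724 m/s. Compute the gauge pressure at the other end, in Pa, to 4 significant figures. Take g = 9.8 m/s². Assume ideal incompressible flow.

474800 Pa

Continuity gives A₁v₁ = A₂v₂, so v₂ = (280.8 cm²)/(33.50 cm²) × 2.724 m/s = 22.84 m/s.
Applying Bernoulli between the two ends and solving for P₂: P₂ = P₁ + ½ρ(v₁² − v₂²) − ρgΔh.
P₂ = 811000 + ½·1000·(2.724² − 22.84²) − 1000·9.8·(+8.073) = 811000 + (-257000) − (79120) = 474800 Pa.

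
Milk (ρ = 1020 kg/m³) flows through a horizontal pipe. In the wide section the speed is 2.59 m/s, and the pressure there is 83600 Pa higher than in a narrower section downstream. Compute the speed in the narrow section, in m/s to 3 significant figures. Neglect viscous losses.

With h₁ = h₂, rearranging Bernoulli gives v₂ = √(v₁² + 2ΔP/ρ).
v₂ = √(2.59² + 2·83600/1020) = √(6.71 + 164) = 13.1 m/s.

v₂ ≈ 13.1 m/s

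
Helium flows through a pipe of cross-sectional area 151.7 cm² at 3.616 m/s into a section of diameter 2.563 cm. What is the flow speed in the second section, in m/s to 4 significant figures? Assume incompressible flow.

The volume flow rate is constant, so v₂ = (A₁/A₂)v₁ = (151.7/5.159)·3.616 = 106.3 m/s.

v₂ ≈ 106.3 m/s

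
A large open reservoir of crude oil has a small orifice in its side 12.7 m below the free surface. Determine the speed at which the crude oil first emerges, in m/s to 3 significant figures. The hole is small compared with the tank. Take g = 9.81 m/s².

Torricelli's result v = √(2gh) gives v = √(2·9.81·12.7) = 15.8 m/s.

15.8 m/s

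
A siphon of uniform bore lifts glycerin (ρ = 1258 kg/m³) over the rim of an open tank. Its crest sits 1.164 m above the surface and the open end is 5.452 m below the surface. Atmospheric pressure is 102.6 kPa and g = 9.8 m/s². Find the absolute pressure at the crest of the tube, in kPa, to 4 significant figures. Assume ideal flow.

Bernoulli surface→outlet gives ½v² = g·h_out, so v = √(2·9.8·5.452) = 10.34 m/s.
With constant cross-section the crest speed equals v; applying Bernoulli from the surface up to the crest, P_top = P_atm − ½ρv² − ρg·h_top.
P_top = 102600 − ½·1258·10.34² − 1258·9.8·1.164 = 21040 Pa.

P_top ≈ 21.04 kPa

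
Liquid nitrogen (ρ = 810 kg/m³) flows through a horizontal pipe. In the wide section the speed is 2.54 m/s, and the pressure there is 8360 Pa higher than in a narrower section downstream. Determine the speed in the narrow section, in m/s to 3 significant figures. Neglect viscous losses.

v₂ ≈ 5.21 m/s

With h₁ = h₂, rearranging Bernoulli gives v₂ = √(v₁² + 2ΔP/ρ).
v₂ = √(2.54² + 2·8360/810) = √(6.45 + 20.6) = 5.21 m/s.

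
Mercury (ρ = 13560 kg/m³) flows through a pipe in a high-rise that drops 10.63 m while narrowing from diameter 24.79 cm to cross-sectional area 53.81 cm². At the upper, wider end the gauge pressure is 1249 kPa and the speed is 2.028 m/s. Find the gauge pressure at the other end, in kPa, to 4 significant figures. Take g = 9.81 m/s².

By continuity, v₂ = v₁·A₁/A₂ = 2.028·(482.7/53.81) = 18.19 m/s.
Energy conservation along the streamline gives P₂ = P₁ − ½ρ(v₂² − v₁²) − ρg(h₂ − h₁).
P₂ = 1249000 + ½·13560·(2.028² − 18.19²) − 13560·9.81·(−10.63) = 1249000 + (-2216000) − (-1414000) = 447400 Pa.

P₂ ≈ 447.4 kPa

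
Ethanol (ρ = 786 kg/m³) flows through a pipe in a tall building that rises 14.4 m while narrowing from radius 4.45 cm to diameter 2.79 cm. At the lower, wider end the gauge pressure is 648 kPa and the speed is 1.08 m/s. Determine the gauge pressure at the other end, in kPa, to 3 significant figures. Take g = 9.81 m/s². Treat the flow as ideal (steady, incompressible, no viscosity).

Mass conservation (A₁v₁ = A₂v₂) gives v₂ = 1.08 × 62.2/6.11 = 11.0 m/s.
Applying Bernoulli between the two ends and solving for P₂: P₂ = P₁ + ½ρ(v₁² − v₂²) − ρgΔh.
P₂ = 648000 + ½·786·(1.08² − 11.0²) − 786·9.81·(+14.4) = 648000 + (-47000) − (111000) = 490000 Pa.

P₂ ≈ 490 kPa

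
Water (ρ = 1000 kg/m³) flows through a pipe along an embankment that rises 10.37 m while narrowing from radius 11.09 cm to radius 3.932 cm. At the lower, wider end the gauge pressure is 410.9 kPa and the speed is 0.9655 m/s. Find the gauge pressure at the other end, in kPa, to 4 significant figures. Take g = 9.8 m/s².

The volume flow rate is constant, so v₂ = (A₁/A₂)v₁ = (386.4/48.57)·0.9655 = 7.680 m/s.
Applying Bernoulli between the two ends and solving for P₂: P₂ = P₁ + ½ρ(v₁² − v₂²) − ρgΔh.
P₂ = 410900 + ½·1000·(0.9655² − 7.680²) − 1000·9.8·(+10.37) = 410900 + (-29030) − (101600) = 280200 Pa.

P₂ = 280.2 kPa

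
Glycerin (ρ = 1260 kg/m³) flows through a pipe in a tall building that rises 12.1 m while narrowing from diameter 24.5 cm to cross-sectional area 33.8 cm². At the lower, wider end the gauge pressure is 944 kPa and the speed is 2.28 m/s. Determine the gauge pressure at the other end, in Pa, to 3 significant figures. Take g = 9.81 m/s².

P₂ ≈ 161000 Pa

Continuity gives A₁v₁ = A₂v₂, so v₂ = (471 cm²)/(33.8 cm²) × 2.28 m/s = 31.8 m/s.
Energy conservation along the streamline gives P₂ = P₁ − ½ρ(v₂² − v₁²) − ρg(h₂ − h₁).
P₂ = 944000 + ½·1260·(2.28² − 31.8²) − 1260·9.81·(+12.1) = 944000 + (-634000) − (150000) = 161000 Pa.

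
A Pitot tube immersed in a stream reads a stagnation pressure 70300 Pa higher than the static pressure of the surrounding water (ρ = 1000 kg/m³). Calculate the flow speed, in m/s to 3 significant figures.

At the stagnation point the flow is brought to rest, so Bernoulli gives P_stag − P_static = ½ρv².
v = √(2ΔP/ρ) = √(2·70300/1000) = 11.9 m/s.

v = 11.9 m/s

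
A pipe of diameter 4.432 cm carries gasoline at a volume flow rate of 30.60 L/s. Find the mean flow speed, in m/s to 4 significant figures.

v ≈ 19.83 m/s

Q = 30.60 L/s = 0.03060 m³/s.
v = Q/A = 0.03060 / 0.001543 = 19.83 m/s.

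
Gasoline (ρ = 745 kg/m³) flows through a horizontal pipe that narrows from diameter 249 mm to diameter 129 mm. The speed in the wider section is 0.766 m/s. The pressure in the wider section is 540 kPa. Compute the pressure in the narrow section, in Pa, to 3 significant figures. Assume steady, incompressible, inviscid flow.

Mass conservation (A₁v₁ = A₂v₂) gives v₂ = 0.766 × 487/131 = 2.85 m/s.
Bernoulli (h₁ = h₂): P₁ − P₂ = ½ρ(v₂² − v₁²).
P₂ = P₁ − ½ρ(v₂² − v₁²) = 540000 − ½·745·(2.85² − 0.766²) = 540000 − 2820 = 537000 Pa.

P₂ ≈ 537000 Pa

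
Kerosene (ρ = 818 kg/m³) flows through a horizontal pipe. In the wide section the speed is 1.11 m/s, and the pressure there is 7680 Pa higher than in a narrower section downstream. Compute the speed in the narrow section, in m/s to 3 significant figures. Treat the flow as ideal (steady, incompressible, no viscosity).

Along the level pipe P + ½ρv² is conserved, hence v₂² = v₁² + 2(P₁ − P₂)/ρ.
v₂ = √(1.11² + 2·7680/818) = √(1.23 + 18.8) = 4.47 m/s.

v₂ = 4.47 m/s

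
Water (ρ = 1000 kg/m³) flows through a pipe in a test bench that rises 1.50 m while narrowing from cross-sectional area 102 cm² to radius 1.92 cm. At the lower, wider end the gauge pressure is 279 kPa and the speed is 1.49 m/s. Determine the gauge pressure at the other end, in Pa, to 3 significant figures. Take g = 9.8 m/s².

P₂ = 179000 Pa

By continuity, v₂ = v₁·A₁/A₂ = 1.49·(102/11.6) = 13.1 m/s.
Applying Bernoulli between the two ends and solving for P₂: P₂ = P₁ + ½ρ(v₁² − v₂²) − ρgΔh.
P₂ = 279000 + ½·1000·(1.49² − 13.1²) − 1000·9.8·(+1.50) = 279000 + (-85000) − (14700) = 179000 Pa.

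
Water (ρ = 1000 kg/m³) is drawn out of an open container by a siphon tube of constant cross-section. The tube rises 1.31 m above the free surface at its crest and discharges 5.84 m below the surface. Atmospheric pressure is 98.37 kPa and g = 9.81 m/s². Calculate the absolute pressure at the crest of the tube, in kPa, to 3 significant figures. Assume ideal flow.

28.2 kPa

Bernoulli surface→outlet gives ½v² = g·h_out, so v = √(2·9.81·5.84) = 10.7 m/s.
The bore is uniform, so the speed at the crest is the same v. Bernoulli surface→crest: P_atm = P_top + ½ρv² + ρg·h_top.
P_top = 98370 − ½·1000·10.7² − 1000·9.81·1.31 = 28200 Pa.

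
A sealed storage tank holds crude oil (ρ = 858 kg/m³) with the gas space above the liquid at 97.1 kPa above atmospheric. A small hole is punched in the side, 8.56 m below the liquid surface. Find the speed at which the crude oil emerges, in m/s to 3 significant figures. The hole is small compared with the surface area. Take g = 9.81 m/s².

Take point 1 at the surface (v₁ ≈ 0) and point 2 at the hole (at atmospheric pressure). Bernoulli: P₁ + ρg h = P_atm + ½ρv₂².
With P₁ − P_atm = 97100 Pa, v₂ = √(2gh + 2ΔP/ρ) = √(2·9.81·8.56 + 2·97100/858) = 19.9 m/s.

v ≈ 19.9 m/s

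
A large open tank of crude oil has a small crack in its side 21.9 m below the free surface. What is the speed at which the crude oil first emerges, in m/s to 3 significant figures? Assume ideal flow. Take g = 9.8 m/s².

20.7 m/s

Bernoulli from surface to hole (P equal, v_surface ≈ 0): v = √(2gh) = √(2×9.8×21.9) = 20.7 m/s.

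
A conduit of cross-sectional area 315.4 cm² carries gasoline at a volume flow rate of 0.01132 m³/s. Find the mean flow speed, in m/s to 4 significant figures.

Q = 0.01132 m³/s = 0.01132 m³/s.
v = Q/A = 0.01132 / 0.03154 = 0.3589 m/s.

v ≈ 0.3589 m/s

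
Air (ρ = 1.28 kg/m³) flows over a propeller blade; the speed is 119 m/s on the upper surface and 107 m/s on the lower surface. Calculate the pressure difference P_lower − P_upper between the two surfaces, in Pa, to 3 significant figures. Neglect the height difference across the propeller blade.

The pressure is lower where the speed is higher: ΔP = ½ρ(v_up² − v_low²).
ΔP = ½·1.28·(119² − 107²) = 1740 Pa.

ΔP ≈ 1740 Pa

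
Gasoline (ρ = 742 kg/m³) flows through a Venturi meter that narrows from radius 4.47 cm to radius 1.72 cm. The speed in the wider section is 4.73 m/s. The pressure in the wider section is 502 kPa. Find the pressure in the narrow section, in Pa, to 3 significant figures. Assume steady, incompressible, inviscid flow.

The volume flow rate is constant, so v₂ = (A₁/A₂)v₁ = (62.8/9.29)·4.73 = 31.9 m/s.
With no height change, Bernoulli's equation is P₁ + ½ρv₁² = P₂ + ½ρv₂².
P₂ = P₁ − ½ρ(v₂² − v₁²) = 502000 − ½·742·(31.9² − 4.73²) = 502000 − 370000 = 132000 Pa.

P₂ = 132000 Pa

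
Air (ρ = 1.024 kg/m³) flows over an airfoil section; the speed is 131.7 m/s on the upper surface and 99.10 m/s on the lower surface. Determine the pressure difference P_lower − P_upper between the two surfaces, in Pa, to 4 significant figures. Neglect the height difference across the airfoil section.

3852 Pa

With negligible Δh, P + ½ρv² is constant, so P_low − P_up = ½ρ(v_up² − v_low²).
ΔP = ½·1.024·(131.7² − 99.10²) = 3852 Pa.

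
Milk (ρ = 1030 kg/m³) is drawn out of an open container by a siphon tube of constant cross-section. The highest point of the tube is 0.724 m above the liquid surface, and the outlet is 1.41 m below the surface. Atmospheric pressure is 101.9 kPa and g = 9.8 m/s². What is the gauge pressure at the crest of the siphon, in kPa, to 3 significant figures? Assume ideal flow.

The outlet speed comes from Torricelli: v = √(2g·1.41) = 5.26 m/s.
The bore is uniform, so the speed at the crest is the same v. Bernoulli surface→crest: P_atm = P_top + ½ρv² + ρg·h_top.
P_top = 101900 − ½·1030·5.26² − 1030·9.8·0.724 = 80400 Pa. So P_gauge = P_top − P_atm = -21500 Pa.

P_gauge ≈ -21.5 kPa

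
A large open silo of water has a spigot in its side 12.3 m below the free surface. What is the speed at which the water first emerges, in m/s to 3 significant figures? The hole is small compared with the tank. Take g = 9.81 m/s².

Torricelli's result v = √(2gh) gives v = √(2·9.81·12.3) = 15.5 m/s.

v = 15.5 m/s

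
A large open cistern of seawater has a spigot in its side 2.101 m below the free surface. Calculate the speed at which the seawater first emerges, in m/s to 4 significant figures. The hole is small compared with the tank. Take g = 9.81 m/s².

v = 6.420 m/s

The surface is effectively still and both ends are open, so ½v² = gh and v = √(2·9.81·2.101) = 6.420 m/s.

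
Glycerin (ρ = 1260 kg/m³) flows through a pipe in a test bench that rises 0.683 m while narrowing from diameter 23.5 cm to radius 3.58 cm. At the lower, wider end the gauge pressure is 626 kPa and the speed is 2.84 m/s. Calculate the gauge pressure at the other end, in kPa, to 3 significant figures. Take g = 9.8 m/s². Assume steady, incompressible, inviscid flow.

P₂ = 33.0 kPa

By continuity, v₂ = v₁·A₁/A₂ = 2.84·(434/40.3) = 30.6 m/s.
Energy conservation along the streamline gives P₂ = P₁ − ½ρ(v₂² − v₁²) − ρg(h₂ − h₁).
P₂ = 626000 + ½·1260·(2.84² − 30.6²) − 1260·9.8·(+0.683) = 626000 + (-585000) − (8430) = 33000 Pa.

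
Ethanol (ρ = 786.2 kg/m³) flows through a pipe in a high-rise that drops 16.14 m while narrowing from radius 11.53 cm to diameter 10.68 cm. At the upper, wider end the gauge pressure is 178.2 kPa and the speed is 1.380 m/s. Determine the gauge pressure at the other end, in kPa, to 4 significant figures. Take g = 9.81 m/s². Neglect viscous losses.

Mass conservation (A₁v₁ = A₂v₂) gives v₂ = 1.380 × 417.6/89.58 = 6.434 m/s.
Bernoulli: P₁ + ½ρv₁² + ρg h₁ = P₂ + ½ρv₂² + ρg h₂, so P₂ = P₁ + ½ρ(v₁² − v₂²) − ρg(h₂ − h₁).
P₂ = 178200 + ½·786.2·(1.380² − 6.434²) − 786.2·9.81·(−16.14) = 178200 + (-15520) − (-124500) = 287200 Pa.

P₂ ≈ 287.2 kPa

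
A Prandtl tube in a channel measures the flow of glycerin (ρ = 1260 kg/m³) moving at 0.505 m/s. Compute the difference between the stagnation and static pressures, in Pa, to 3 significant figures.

ΔP = 161 Pa

Bernoulli between the free stream and the stagnation point: ½ρv² = P_stag − P_static.
ΔP = ½·1260·0.505² = 161 Pa.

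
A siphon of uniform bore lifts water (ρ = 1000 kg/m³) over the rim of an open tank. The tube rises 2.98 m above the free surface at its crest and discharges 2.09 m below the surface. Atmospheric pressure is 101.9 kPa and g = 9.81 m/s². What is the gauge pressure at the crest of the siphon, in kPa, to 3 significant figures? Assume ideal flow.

Bernoulli surface→outlet gives ½v² = g·h_out, so v = √(2·9.81·2.09) = 6.40 m/s.
The bore is uniform, so the speed at the crest is the same v. Bernoulli surface→crest: P_atm = P_top + ½ρv² + ρg·h_top.
P_top = 101900 − ½·1000·6.40² − 1000·9.81·2.98 = 52200 Pa. So P_gauge = P_top − P_atm = -49700 Pa.

P_gauge ≈ -49.7 kPa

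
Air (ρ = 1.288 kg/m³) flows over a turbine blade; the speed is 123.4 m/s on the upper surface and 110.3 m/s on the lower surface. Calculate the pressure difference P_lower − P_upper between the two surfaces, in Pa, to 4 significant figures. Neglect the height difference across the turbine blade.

The pressure is lower where the speed is higher: ΔP = ½ρ(v_up² − v_low²).
ΔP = ½·1.288·(123.4² − 110.3²) = 1972 Pa.

ΔP ≈ 1972 Pa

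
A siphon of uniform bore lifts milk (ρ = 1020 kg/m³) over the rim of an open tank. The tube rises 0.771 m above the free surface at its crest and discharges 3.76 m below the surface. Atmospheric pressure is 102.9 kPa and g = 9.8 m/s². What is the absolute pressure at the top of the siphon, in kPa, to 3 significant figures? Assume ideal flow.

P_top ≈ 57.6 kPa

The outlet speed comes from Torricelli: v = √(2g·3.76) = 8.58 m/s.
The bore is uniform, so the speed at the crest is the same v. Bernoulli surface→crest: P_atm = P_top + ½ρv² + ρg·h_top.
P_top = 102900 − ½·1020·8.58² − 1020·9.8·0.771 = 57600 Pa.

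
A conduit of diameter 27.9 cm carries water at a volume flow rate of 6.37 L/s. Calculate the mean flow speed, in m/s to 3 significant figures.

Q = 6.37 L/s = 0.00637 m³/s.
v = Q/A = 0.00637 / 0.0611 = 0.104 m/s.

v = 0.104 m/s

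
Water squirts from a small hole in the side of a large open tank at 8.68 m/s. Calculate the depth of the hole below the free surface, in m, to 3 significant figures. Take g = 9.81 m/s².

For a small hole in a large open tank, ½v² = gh, giving h = v²/(2g).
h = 8.68²/(2·9.81) = 75.3/19.62 = 3.84 m.

h ≈ 3.84 m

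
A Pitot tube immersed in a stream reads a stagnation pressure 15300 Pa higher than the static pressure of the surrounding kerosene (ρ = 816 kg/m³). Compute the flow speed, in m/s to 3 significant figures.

v ≈ 6.12 m/s

Bernoulli between the free stream and the stagnation point: ½ρv² = P_stag − P_static.
v = √(2ΔP/ρ) = √(2·15300/816) = 6.12 m/s.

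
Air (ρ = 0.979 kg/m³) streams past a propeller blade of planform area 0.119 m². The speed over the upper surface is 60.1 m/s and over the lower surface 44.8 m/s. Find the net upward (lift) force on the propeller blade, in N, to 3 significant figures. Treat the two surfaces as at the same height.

F = 93.5 N

With equal heights on the two surfaces, Bernoulli gives P_lower − P_upper = ½ρ(v_upper² − v_lower²).
ΔP = ½·0.979·(60.1² − 44.8²) = 786 Pa.
Lift = ΔP · A = 786 × 0.119 = 93.5 N.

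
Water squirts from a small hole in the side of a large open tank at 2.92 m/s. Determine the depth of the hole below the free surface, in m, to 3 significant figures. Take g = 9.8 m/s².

h ≈ 0.435 m

Torricelli: v = √(2gh), so h = v²/(2g).
h = 2.92²/(2·9.8) = 8.53/19.60 = 0.435 m.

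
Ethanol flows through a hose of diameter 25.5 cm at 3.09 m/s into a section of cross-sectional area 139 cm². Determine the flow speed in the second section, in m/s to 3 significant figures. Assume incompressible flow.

Continuity gives A₁v₁ = A₂v₂, so v₂ = (511 cm²)/(139 cm²) × 3.09 m/s = 11.4 m/s.

v₂ = 11.4 m/s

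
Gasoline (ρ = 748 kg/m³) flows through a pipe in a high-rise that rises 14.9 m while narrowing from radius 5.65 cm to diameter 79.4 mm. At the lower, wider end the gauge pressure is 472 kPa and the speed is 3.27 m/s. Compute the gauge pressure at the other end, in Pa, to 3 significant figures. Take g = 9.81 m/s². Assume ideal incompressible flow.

P₂ ≈ 350000 Pa

By continuity, v₂ = v₁·A₁/A₂ = 3.27·(100/49.5) = 6.62 m/s.
Bernoulli: P₁ + ½ρv₁² + ρg h₁ = P₂ + ½ρv₂² + ρg h₂, so P₂ = P₁ + ½ρ(v₁² − v₂²) − ρg(h₂ − h₁).
P₂ = 472000 + ½·748·(3.27² − 6.62²) − 748·9.81·(+14.9) = 472000 + (-12400) − (109000) = 350000 Pa.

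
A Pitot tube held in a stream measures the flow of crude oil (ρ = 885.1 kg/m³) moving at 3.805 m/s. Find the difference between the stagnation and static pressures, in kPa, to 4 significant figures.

ΔP = 6.407 kPa

At the stagnation point the flow is brought to rest, so Bernoulli gives P_stag − P_static = ½ρv².
ΔP = ½·885.1·3.805² = 6407 Pa.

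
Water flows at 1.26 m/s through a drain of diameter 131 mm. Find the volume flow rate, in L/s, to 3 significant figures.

Q = A·v = 0.0135 m² × 1.26 m/s = 0.0170 m³/s.
Converting: 0.0170 m³/s × 1000 = 17.0 L/s.

Q ≈ 17.0 L/s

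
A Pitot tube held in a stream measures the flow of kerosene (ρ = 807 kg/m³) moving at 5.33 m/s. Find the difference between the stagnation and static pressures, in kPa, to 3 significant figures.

The dynamic pressure equals the rise in static pressure at the stagnation point: ΔP = ½ρv².
ΔP = ½·807·5.33² = 11500 Pa.

ΔP ≈ 11.5 kPa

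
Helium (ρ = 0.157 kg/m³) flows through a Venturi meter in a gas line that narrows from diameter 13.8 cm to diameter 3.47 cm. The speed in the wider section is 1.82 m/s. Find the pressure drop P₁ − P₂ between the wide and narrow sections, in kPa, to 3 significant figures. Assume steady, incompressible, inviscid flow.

Mass conservation (A₁v₁ = A₂v₂) gives v₂ = 1.82 × 150/9.46 = 28.8 m/s.
With no height change, Bernoulli's equation is P₁ + ½ρv₁² = P₂ + ½ρv₂².
P₁ − P₂ = ½·0.157·(28.8² − 1.82²) = ½·0.157·825 = 64.8 Pa.

ΔP ≈ 0.0648 kPa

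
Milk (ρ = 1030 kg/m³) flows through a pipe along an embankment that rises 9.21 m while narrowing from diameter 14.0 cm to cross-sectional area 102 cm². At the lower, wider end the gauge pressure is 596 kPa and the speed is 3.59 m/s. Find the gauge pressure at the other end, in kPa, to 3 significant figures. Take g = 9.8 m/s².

By continuity, v₂ = v₁·A₁/A₂ = 3.59·(154/102) = 5.42 m/s.
Bernoulli: P₁ + ½ρv₁² + ρg h₁ = P₂ + ½ρv₂² + ρg h₂, so P₂ = P₁ + ½ρ(v₁² − v₂²) − ρg(h₂ − h₁).
P₂ = 596000 + ½·1030·(3.59² − 5.42²) − 1030·9.8·(+9.21) = 596000 + (-8480) − (93000) = 495000 Pa.

495 kPa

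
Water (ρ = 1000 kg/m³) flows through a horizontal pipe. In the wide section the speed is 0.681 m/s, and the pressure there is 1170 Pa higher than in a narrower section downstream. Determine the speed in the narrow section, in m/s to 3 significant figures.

v₂ = 1.67 m/s

With h₁ = h₂, rearranging Bernoulli gives v₂ = √(v₁² + 2ΔP/ρ).
v₂ = √(0.681² + 2·1170/1000) = √(0.464 + 2.34) = 1.67 m/s.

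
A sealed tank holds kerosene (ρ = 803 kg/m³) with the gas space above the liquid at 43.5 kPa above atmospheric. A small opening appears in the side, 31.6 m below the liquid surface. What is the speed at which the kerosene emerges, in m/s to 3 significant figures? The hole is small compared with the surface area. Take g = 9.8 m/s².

v ≈ 27.0 m/s

Take point 1 at the surface (v₁ ≈ 0) and point 2 at the hole (at atmospheric pressure). Bernoulli: P₁ + ρg h = P_atm + ½ρv₂².
With P₁ − P_atm = 43500 Pa, v₂ = √(2gh + 2ΔP/ρ) = √(2·9.8·31.6 + 2·43500/803) = 27.0 m/s.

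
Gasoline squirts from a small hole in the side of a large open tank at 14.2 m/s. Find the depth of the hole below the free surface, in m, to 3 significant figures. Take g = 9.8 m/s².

h ≈ 10.3 m

Torricelli: v = √(2gh), so h = v²/(2g).
h = 14.2²/(2·9.8) = 202/19.60 = 10.3 m.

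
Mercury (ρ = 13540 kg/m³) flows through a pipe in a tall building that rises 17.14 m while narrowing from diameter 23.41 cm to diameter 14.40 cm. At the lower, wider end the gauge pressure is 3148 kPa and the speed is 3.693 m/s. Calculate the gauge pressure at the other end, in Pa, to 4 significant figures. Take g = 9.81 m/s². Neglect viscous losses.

P₂ ≈ 318800 Pa

The volume flow rate is constant, so v₂ = (A₁/A₂)v₁ = (430.4/162.9)·3.693 = 9.760 m/s.
Energy conservation along the streamline gives P₂ = P₁ − ½ρ(v₂² − v₁²) − ρg(h₂ − h₁).
P₂ = 3148000 + ½·13540·(3.693² − 9.760²) − 13540·9.81·(+17.14) = 3148000 + (-552600) − (2277000) = 318800 Pa.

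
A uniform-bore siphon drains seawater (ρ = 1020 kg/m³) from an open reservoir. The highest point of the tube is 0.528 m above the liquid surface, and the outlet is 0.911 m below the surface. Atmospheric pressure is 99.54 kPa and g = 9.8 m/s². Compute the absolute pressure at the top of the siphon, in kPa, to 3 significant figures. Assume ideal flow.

85.2 kPa

From the surface to the outlet (both open to atmosphere, surface at rest): v = √(2g·h_out) = √(2·9.8·0.911) = 4.23 m/s.
The bore is uniform, so the speed at the crest is the same v. Bernoulli surface→crest: P_atm = P_top + ½ρv² + ρg·h_top.
P_top = 99540 − ½·1020·4.23² − 1020·9.8·0.528 = 85200 Pa.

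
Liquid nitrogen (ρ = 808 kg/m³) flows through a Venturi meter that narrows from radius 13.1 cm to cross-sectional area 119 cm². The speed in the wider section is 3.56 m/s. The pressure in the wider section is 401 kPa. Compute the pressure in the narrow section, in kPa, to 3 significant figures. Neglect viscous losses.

301 kPa

The volume flow rate is constant, so v₂ = (A₁/A₂)v₁ = (539/119)·3.56 = 16.1 m/s.
The pipe is horizontal, so Bernoulli reduces to P₁ + ½ρv₁² = P₂ + ½ρv₂².
P₂ = P₁ − ½ρ(v₂² − v₁²) = 401000 − ½·808·(16.1² − 3.56²) = 401000 − 100000 = 301000 Pa.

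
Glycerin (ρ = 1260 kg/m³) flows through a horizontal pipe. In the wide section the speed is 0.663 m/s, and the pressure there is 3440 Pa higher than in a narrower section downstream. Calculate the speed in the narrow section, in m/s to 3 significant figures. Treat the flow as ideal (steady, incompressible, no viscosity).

v₂ ≈ 2.43 m/s

Along the level pipe P + ½ρv² is conserved, hence v₂² = v₁² + 2(P₁ − P₂)/ρ.
v₂ = √(0.663² + 2·3440/1260) = √(0.440 + 5.46) = 2.43 m/s.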